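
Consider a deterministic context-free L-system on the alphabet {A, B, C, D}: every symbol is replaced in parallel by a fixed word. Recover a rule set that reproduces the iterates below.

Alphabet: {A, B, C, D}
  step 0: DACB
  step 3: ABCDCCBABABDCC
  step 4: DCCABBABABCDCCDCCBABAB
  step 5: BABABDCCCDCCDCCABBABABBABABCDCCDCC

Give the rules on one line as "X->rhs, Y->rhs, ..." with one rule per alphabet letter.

A->DC, B->C, C->AB, D->B

  step 4 ⇒ step 5: DCCABBABABCDCCDCCBABAB ⇒ B·AB·AB·DC·C·C·DC·C·DC·C·AB·B·AB·AB·B·AB·AB·C·DC·C·DC·C
    A ↦ DC
    B ↦ C
    C ↦ AB
    D ↦ B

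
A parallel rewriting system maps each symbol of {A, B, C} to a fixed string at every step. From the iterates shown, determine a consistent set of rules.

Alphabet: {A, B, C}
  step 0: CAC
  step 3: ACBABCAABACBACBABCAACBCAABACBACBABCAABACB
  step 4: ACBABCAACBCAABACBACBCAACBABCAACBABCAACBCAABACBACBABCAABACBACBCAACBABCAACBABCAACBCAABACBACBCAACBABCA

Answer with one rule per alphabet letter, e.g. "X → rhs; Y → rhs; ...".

A->ACB, B->CA, C->AB

  step 3 ⇒ step 4: ACBABCAABACBACBABCAACBCAABACBACBABCAABACB ⇒ ACB·AB·CA·ACB·CA·AB·ACB·ACB·CA·ACB·AB·CA·ACB·AB·CA·ACB·CA·AB·ACB·ACB·AB·CA·AB·ACB·ACB·CA·ACB·AB·CA·ACB·AB·CA·ACB·CA·AB·ACB·ACB·CA·ACB·AB·CA
    A ↦ ACB
    B ↦ CA
    C ↦ AB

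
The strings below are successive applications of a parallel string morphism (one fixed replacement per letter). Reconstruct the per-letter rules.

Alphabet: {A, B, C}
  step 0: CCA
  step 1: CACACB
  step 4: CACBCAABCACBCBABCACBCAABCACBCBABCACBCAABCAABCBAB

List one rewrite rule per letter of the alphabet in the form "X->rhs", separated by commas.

A->CB, B->AB, C->CA

  step 0 ⇒ step 1: CCA ⇒ CA·CA·CB
    A ↦ CB
    C ↦ CA
    B ↦ AB  (constrained at step 1)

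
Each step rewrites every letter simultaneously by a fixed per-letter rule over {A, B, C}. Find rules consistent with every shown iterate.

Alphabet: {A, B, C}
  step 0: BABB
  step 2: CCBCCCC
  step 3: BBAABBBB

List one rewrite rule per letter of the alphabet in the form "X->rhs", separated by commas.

  step 2 ⇒ step 3: CCBCCCC ⇒ B·B·AA·B·B·B·B
    B ↦ AA
    C ↦ B
    A ↦ C  (constrained at step 0)

A->C, B->AA, C->B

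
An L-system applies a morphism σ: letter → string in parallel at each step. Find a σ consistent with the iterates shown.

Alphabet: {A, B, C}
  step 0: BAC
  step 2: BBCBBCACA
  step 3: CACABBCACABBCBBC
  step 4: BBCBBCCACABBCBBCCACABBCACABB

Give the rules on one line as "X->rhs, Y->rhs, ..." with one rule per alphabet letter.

A->C, B->CA, C->BB

  step 3 ⇒ step 4: CACABBCACABBCBBC ⇒ BB·C·BB·C·CA·CA·BB·C·BB·C·CA·CA·BB·CA·CA·BB
    A ↦ C
    B ↦ CA
    C ↦ BB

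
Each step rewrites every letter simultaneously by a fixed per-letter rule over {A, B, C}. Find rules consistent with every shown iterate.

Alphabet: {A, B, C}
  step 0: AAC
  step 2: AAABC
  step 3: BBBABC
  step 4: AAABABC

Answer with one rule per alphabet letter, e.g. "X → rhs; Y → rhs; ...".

  step 3 ⇒ step 4: BBBABC ⇒ A·A·A·B·A·BC
    A ↦ B
    B ↦ A
    C ↦ BC

A->B, B->A, C->BC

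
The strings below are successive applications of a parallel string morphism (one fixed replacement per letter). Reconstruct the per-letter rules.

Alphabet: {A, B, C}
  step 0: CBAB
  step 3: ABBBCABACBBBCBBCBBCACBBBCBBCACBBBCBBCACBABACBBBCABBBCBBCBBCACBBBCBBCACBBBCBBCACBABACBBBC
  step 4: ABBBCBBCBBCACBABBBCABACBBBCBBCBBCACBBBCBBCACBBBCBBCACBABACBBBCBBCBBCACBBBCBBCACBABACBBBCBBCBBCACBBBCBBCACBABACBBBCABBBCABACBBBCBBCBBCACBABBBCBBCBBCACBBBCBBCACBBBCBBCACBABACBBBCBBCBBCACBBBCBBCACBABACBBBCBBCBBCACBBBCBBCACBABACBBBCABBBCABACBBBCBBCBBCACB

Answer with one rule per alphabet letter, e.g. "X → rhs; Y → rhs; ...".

  step 3 ⇒ step 4: ABBBCABACBBBCBBCBBCACBBBCBBCACBBBCBBCACBABACBBBCABBBCBBCBBCACBBBCBBCACBBBCBBCACBABACBBBC ⇒ AB·BBC·BBC·BBC·ACB·AB·BBC·AB·ACB·BBC·BBC·BBC·ACB·BBC·BBC·ACB·BBC·BBC·ACB·AB·ACB·BBC·BBC·BBC·ACB·BBC·BBC·ACB·AB·ACB·BBC·BBC·BBC·ACB·BBC·BBC·ACB·AB·ACB·BBC·AB·BBC·AB·ACB·BBC·BBC·BBC·ACB·AB·BBC·BBC·BBC·ACB·BBC·BBC·ACB·BBC·BBC·ACB·AB·ACB·BBC·BBC·BBC·ACB·BBC·BBC·ACB·AB·ACB·BBC·BBC·BBC·ACB·BBC·BBC·ACB·AB·ACB·BBC·AB·BBC·AB·ACB·BBC·BBC·BBC·ACB
    A ↦ AB
    B ↦ BBC
    C ↦ ACB

A->AB, B->BBC, C->ACB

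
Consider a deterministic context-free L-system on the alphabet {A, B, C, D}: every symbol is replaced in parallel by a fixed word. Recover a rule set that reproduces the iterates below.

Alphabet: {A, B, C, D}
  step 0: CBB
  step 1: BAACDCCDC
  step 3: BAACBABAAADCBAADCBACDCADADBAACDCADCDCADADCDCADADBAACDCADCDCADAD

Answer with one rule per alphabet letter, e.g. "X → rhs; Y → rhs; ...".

  step 0 ⇒ step 1: CBB ⇒ BAA·CDC·CDC
    B ↦ CDC
    C ↦ BAA
    A ↦ AD  (constrained at step 1)
    D ↦ CBA  (constrained at step 1)

A->AD, B->CDC, C->BAA, D->CBA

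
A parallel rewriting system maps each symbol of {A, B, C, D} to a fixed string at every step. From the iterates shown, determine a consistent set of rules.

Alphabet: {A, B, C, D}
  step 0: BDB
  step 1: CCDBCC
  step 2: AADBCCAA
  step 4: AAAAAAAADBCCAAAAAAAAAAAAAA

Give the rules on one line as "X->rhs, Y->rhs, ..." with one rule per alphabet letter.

A->AA, B->CC, C->A, D->DB

  step 1 ⇒ step 2: CCDBCC ⇒ A·A·DB·CC·A·A
    B ↦ CC
    C ↦ A
    D ↦ DB
    A ↦ AA  (constrained at step 2)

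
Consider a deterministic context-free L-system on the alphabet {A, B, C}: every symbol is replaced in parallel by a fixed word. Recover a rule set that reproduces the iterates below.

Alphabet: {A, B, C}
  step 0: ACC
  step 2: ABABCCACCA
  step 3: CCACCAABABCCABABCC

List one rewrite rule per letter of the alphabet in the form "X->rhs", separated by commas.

  step 2 ⇒ step 3: ABABCCACCA ⇒ CC·A·CC·A·AB·AB·CC·AB·AB·CC
    A ↦ CC
    B ↦ A
    C ↦ AB

A->CC, B->A, C->AB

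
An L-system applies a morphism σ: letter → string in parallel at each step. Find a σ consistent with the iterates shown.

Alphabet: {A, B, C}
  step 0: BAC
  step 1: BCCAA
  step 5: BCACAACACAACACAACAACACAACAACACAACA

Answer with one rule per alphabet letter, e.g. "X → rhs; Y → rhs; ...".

A->CA, B->BC, C->A

  step 0 ⇒ step 1: BAC ⇒ BC·CA·A
    A ↦ CA
    B ↦ BC
    C ↦ A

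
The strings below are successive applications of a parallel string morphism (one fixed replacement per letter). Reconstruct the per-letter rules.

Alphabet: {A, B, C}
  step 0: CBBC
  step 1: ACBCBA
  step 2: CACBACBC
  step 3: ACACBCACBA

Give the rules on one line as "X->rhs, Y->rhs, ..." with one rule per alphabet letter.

  step 2 ⇒ step 3: CACBACBC ⇒ A·C·A·CB·C·A·CB·A
    A ↦ C
    B ↦ CB
    C ↦ A

A->C, B->CB, C->A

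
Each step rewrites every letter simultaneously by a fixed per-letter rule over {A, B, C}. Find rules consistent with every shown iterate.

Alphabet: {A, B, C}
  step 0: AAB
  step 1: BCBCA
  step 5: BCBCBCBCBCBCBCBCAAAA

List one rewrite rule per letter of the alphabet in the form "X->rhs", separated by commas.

  step 0 ⇒ step 1: AAB ⇒ BC·BC·A
    A ↦ BC
    B ↦ A
    C ↦ A  (constrained at step 1)

A->BC, B->A, C->A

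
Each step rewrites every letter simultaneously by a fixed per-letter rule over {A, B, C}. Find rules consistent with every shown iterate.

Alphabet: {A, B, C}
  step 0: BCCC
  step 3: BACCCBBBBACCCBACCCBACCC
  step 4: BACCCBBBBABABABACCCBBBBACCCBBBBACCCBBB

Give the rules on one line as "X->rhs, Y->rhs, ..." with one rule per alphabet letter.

  step 3 ⇒ step 4: BACCCBBBBACCCBACCCBACCC ⇒ BA·CCC·B·B·B·BA·BA·BA·BA·CCC·B·B·B·BA·CCC·B·B·B·BA·CCC·B·B·B
    A ↦ CCC
    B ↦ BA
    C ↦ B

A->CCC, B->BA, C->B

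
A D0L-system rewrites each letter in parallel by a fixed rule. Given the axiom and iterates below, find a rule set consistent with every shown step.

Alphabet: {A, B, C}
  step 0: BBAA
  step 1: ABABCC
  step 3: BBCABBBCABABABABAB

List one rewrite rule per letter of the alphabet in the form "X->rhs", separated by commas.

A->C, B->AB, C->BB

  step 0 ⇒ step 1: BBAA ⇒ AB·AB·C·C
    A ↦ C
    B ↦ AB
    C ↦ BB  (constrained at step 1)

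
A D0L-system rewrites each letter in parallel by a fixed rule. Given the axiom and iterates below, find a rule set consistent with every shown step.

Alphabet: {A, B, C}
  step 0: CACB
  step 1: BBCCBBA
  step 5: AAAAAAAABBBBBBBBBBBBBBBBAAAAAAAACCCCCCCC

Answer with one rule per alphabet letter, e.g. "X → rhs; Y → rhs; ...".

  step 0 ⇒ step 1: CACB ⇒ BB·CC·BB·A
    A ↦ CC
    B ↦ A
    C ↦ BB

A->CC, B->A, C->BB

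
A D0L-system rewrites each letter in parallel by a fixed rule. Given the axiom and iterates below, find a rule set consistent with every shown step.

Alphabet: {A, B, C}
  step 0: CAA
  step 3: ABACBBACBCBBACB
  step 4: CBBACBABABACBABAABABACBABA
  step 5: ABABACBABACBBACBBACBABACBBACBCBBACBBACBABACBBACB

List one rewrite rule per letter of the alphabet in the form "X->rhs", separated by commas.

  step 4 ⇒ step 5: CBBACBABABACBABAABABACBABA ⇒ A·BA·BA·CB·A·BA·CB·BA·CB·BA·CB·A·BA·CB·BA·CB·CB·BA·CB·BA·CB·A·BA·CB·BA·CB
    A ↦ CB
    B ↦ BA
    C ↦ A

A->CB, B->BA, C->A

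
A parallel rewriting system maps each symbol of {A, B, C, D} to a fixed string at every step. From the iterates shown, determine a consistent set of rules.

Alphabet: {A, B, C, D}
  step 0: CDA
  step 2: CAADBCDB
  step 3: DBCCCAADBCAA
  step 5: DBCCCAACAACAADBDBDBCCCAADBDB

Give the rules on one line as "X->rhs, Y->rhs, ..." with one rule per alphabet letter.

A->C, B->A, C->DB, D->CA

  step 2 ⇒ step 3: CAADBCDB ⇒ DB·C·C·CA·A·DB·CA·A
    A ↦ C
    B ↦ A
    C ↦ DB
    D ↦ CA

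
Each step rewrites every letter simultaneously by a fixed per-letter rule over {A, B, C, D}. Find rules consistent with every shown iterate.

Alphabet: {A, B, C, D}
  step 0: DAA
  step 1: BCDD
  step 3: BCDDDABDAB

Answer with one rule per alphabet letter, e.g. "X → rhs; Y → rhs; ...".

  step 0 ⇒ step 1: DAA ⇒ BC·D·D
    A ↦ D
    D ↦ BC
    B ↦ D  (constrained at step 1)
    C ↦ AB  (constrained at step 1)

A->D, B->D, C->AB, D->BC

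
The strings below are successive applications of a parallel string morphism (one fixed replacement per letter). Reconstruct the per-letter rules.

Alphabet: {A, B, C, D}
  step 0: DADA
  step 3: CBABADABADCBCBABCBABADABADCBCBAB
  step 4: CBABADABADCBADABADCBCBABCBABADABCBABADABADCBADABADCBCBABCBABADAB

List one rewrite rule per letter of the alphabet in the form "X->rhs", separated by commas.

A->AD, B->AB, C->CB, D->CB

  step 3 ⇒ step 4: CBABADABADCBCBABCBABADABADCBCBAB ⇒ CB·AB·AD·AB·AD·CB·AD·AB·AD·CB·CB·AB·CB·AB·AD·AB·CB·AB·AD·AB·AD·CB·AD·AB·AD·CB·CB·AB·CB·AB·AD·AB
    A ↦ AD
    B ↦ AB
    C ↦ CB
    D ↦ CB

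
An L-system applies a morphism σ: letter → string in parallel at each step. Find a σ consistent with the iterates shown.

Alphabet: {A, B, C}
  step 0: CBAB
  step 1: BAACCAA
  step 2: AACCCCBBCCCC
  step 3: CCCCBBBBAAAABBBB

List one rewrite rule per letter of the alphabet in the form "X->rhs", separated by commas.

A->CC, B->AA, C->B

  step 2 ⇒ step 3: AACCCCBBCCCC ⇒ CC·CC·B·B·B·B·AA·AA·B·B·B·B
    A ↦ CC
    B ↦ AA
    C ↦ B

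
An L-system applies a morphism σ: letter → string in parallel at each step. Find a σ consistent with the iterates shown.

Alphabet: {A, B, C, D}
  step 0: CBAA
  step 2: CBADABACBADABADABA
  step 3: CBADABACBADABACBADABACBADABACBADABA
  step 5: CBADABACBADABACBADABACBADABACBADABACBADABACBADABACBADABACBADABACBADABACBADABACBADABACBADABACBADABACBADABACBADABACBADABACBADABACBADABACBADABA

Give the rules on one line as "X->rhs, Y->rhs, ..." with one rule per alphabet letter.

  step 2 ⇒ step 3: CBADABACBADABADABA ⇒ CBA·DA·BA·C·BA·DA·BA·CBA·DA·BA·C·BA·DA·BA·C·BA·DA·BA
    A ↦ BA
    B ↦ DA
    C ↦ CBA
    D ↦ C

A->BA, B->DA, C->CBA, D->C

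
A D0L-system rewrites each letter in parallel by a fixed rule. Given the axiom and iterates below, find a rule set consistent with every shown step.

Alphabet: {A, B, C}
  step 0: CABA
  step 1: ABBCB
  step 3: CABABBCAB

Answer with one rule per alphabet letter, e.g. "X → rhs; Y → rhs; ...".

A->B, B->C, C->AB

  step 0 ⇒ step 1: CABA ⇒ AB·B·C·B
    A ↦ B
    B ↦ C
    C ↦ AB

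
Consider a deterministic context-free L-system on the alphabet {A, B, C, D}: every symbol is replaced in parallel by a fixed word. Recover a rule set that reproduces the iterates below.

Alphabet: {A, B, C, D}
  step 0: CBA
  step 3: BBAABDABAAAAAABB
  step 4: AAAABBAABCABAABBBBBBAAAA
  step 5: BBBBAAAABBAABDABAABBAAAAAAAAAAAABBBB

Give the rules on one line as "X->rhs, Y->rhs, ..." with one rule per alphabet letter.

  step 4 ⇒ step 5: AAAABBAABCABAABBBBBBAAAA ⇒ B·B·B·B·AA·AA·B·B·AA·BDA·B·AA·B·B·AA·AA·AA·AA·AA·AA·B·B·B·B
    A ↦ B
    B ↦ AA
    C ↦ BDA
  step 3 ⇒ step 4: BBAABDABAAAAAABB ⇒ AA·AA·B·B·AA·BCA·B·AA·B·B·B·B·B·B·AA·AA
    D ↦ BCA

A->B, B->AA, C->BDA, D->BCA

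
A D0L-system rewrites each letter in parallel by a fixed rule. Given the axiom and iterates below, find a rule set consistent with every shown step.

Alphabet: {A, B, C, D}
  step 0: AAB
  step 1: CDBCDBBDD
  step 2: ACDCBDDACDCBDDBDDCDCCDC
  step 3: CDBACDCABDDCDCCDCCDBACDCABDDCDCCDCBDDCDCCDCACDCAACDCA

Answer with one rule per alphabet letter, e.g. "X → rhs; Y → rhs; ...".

  step 2 ⇒ step 3: ACDCBDDACDCBDDBDDCDCCDC ⇒ CDB·A·CDC·A·BDD·CDC·CDC·CDB·A·CDC·A·BDD·CDC·CDC·BDD·CDC·CDC·A·CDC·A·A·CDC·A
    A ↦ CDB
    B ↦ BDD
    C ↦ A
    D ↦ CDC

A->CDB, B->BDD, C->A, D->CDC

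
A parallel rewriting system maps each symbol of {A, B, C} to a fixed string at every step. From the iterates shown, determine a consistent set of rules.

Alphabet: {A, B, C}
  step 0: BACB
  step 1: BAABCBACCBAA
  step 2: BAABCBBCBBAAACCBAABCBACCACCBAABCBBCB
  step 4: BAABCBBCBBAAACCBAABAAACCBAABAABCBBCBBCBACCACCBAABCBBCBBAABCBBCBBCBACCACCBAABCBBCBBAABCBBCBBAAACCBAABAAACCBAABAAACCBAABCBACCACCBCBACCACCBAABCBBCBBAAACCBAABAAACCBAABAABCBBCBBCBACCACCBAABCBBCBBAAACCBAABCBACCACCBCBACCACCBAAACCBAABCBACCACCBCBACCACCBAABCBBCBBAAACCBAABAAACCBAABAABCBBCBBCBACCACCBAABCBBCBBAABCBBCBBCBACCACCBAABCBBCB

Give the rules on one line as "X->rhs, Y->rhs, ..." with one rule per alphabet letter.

A->BCB, B->BAA, C->ACC

  step 1 ⇒ step 2: BAABCBACCBAA ⇒ BAA·BCB·BCB·BAA·ACC·BAA·BCB·ACC·ACC·BAA·BCB·BCB
    A ↦ BCB
    B ↦ BAA
    C ↦ ACC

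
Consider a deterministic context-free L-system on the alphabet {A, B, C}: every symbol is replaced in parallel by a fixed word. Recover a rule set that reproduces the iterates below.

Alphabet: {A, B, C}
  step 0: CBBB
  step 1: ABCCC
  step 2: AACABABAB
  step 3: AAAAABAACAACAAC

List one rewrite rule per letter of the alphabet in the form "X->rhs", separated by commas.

A->AA, B->C, C->AB

  step 2 ⇒ step 3: AACABABAB ⇒ AA·AA·AB·AA·C·AA·C·AA·C
    A ↦ AA
    B ↦ C
    C ↦ AB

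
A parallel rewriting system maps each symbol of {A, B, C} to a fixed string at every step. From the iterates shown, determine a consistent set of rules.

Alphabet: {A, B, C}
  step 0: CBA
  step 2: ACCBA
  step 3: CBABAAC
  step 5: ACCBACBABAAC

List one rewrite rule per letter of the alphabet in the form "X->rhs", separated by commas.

  step 2 ⇒ step 3: ACCBA ⇒ C·BA·BA·A·C
    A ↦ C
    B ↦ A
    C ↦ BA

A->C, B->A, C->BA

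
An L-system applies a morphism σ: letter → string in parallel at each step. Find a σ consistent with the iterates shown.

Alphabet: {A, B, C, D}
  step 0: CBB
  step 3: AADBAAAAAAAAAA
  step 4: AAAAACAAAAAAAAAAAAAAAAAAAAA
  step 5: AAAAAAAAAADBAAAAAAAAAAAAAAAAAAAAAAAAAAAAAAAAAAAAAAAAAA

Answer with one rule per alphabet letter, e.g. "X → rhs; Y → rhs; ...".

  step 4 ⇒ step 5: AAAAACAAAAAAAAAAAAAAAAAAAAA ⇒ AA·AA·AA·AA·AA·DB·AA·AA·AA·AA·AA·AA·AA·AA·AA·AA·AA·AA·AA·AA·AA·AA·AA·AA·AA·AA·AA
    A ↦ AA
    C ↦ DB
  step 3 ⇒ step 4: AADBAAAAAAAAAA ⇒ AA·AA·AC·A·AA·AA·AA·AA·AA·AA·AA·AA·AA·AA
    B ↦ A
  step 3 ⇒ step 4: AADBAAAAAAAAAA ⇒ AA·AA·AC·A·AA·AA·AA·AA·AA·AA·AA·AA·AA·AA
    D ↦ AC

A->AA, B->A, C->DB, D->AC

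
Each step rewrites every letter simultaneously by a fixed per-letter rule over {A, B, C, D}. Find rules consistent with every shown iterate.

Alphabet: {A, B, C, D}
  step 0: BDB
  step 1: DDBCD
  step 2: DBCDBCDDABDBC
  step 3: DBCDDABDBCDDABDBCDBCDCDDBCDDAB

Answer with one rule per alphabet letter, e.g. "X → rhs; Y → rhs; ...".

A->DC, B->D, C->DAB, D->DBC

  step 2 ⇒ step 3: DBCDBCDDABDBC ⇒ DBC·D·DAB·DBC·D·DAB·DBC·DBC·DC·D·DBC·D·DAB
    A ↦ DC
    B ↦ D
    C ↦ DAB
    D ↦ DBC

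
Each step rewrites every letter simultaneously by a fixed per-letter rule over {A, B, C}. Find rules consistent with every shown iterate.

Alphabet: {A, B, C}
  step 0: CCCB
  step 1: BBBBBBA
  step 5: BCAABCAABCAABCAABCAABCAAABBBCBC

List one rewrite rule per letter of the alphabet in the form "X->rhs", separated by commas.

  step 0 ⇒ step 1: CCCB ⇒ BB·BB·BB·A
    B ↦ A
    C ↦ BB
    A ↦ BC  (constrained at step 1)

A->BC, B->A, C->BB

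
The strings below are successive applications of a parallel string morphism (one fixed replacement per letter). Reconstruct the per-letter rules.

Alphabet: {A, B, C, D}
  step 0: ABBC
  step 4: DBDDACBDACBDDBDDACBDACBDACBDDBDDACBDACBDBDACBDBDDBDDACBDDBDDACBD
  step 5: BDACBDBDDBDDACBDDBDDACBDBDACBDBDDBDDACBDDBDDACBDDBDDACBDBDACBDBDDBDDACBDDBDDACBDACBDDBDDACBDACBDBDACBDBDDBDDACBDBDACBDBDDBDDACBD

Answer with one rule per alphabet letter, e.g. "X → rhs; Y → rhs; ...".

A->D, B->AC, C->BDD, D->BD

  step 4 ⇒ step 5: DBDDACBDACBDDBDDACBDACBDACBDDBDDACBDACBDBDACBDBDDBDDACBDDBDDACBD ⇒ BD·AC·BD·BD·D·BDD·AC·BD·D·BDD·AC·BD·BD·AC·BD·BD·D·BDD·AC·BD·D·BDD·AC·BD·D·BDD·AC·BD·BD·AC·BD·BD·D·BDD·AC·BD·D·BDD·AC·BD·AC·BD·D·BDD·AC·BD·AC·BD·BD·AC·BD·BD·D·BDD·AC·BD·BD·AC·BD·BD·D·BDD·AC·BD
    A ↦ D
    B ↦ AC
    C ↦ BDD
    D ↦ BD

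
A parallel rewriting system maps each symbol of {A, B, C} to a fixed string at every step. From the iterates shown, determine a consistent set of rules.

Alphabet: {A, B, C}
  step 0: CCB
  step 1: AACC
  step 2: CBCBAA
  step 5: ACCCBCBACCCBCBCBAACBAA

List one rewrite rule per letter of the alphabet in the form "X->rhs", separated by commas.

A->CB, B->CC, C->A

  step 1 ⇒ step 2: AACC ⇒ CB·CB·A·A
    A ↦ CB
    C ↦ A
  step 0 ⇒ step 1: CCB ⇒ A·A·CC
    B ↦ CC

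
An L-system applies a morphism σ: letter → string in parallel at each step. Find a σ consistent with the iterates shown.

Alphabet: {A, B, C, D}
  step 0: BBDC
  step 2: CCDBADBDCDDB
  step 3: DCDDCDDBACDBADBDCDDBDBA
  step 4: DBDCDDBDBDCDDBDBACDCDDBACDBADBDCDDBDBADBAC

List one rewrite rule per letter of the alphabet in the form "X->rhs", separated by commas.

  step 3 ⇒ step 4: DCDDCDDBACDBADBDCDDBDBA ⇒ DB·DCD·DB·DB·DCD·DB·DB·A·C·DCD·DB·A·C·DB·A·DB·DCD·DB·DB·A·DB·A·C
    A ↦ C
    B ↦ A
    C ↦ DCD
    D ↦ DB

A->C, B->A, C->DCD, D->DB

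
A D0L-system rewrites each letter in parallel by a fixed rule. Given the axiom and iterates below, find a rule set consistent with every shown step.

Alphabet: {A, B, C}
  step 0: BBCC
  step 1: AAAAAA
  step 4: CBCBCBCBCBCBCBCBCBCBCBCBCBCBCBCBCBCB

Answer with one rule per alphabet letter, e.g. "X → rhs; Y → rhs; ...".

  step 0 ⇒ step 1: BBCC ⇒ AA·AA·A·A
    B ↦ AA
    C ↦ A
    A ↦ CB  (constrained at step 1)

A->CB, B->AA, C->A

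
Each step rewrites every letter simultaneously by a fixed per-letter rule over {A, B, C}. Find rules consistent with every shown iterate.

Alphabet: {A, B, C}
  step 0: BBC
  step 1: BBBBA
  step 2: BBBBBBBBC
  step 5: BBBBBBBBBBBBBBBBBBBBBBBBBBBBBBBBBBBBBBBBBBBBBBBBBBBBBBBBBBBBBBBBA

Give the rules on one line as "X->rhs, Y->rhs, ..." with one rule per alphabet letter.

A->C, B->BB, C->A

  step 1 ⇒ step 2: BBBBA ⇒ BB·BB·BB·BB·C
    A ↦ C
    B ↦ BB
  step 0 ⇒ step 1: BBC ⇒ BB·BB·A
    C ↦ A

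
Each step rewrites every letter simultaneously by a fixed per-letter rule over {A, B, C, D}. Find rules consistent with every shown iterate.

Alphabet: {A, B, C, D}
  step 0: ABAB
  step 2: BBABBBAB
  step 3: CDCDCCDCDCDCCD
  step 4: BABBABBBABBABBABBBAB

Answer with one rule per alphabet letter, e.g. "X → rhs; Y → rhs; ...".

  step 3 ⇒ step 4: CDCDCCDCDCDCCD ⇒ B·AB·B·AB·B·B·AB·B·AB·B·AB·B·B·AB
    C ↦ B
    D ↦ AB
  step 2 ⇒ step 3: BBABBBAB ⇒ CD·CD·C·CD·CD·CD·C·CD
    A ↦ C
  step 2 ⇒ step 3: BBABBBAB ⇒ CD·CD·C·CD·CD·CD·C·CD
    B ↦ CD

A->C, B->CD, C->B, D->AB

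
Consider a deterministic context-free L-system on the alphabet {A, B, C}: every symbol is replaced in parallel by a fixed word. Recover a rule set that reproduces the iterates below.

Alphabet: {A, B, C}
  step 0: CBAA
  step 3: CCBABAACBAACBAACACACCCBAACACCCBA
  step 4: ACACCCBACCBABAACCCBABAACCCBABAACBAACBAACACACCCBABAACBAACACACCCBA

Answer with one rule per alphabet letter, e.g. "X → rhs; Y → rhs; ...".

  step 3 ⇒ step 4: CCBABAACBAACBAACACACCCBAACACCCBA ⇒ AC·AC·CC·BA·CC·BA·BA·AC·CC·BA·BA·AC·CC·BA·BA·AC·BA·AC·BA·AC·AC·AC·CC·BA·BA·AC·BA·AC·AC·AC·CC·BA
    A ↦ BA
    B ↦ CC
    C ↦ AC

A->BA, B->CC, C->AC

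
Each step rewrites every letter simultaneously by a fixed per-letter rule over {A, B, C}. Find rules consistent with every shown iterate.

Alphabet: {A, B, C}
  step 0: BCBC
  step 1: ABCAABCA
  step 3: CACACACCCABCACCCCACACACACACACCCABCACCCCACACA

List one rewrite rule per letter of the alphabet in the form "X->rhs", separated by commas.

A->CCC, B->AB, C->CA

  step 0 ⇒ step 1: BCBC ⇒ AB·CA·AB·CA
    B ↦ AB
    C ↦ CA
    A ↦ CCC  (constrained at step 1)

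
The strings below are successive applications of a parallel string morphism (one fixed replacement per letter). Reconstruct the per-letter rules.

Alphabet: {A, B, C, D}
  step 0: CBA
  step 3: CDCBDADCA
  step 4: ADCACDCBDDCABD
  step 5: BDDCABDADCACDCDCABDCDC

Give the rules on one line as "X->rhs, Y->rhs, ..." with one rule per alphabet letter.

  step 4 ⇒ step 5: ADCACDCBDDCABD ⇒ BD·DC·A·BD·A·DC·A·C·DC·DC·A·BD·C·DC
    A ↦ BD
    B ↦ C
    C ↦ A
    D ↦ DC

A->BD, B->C, C->A, D->DC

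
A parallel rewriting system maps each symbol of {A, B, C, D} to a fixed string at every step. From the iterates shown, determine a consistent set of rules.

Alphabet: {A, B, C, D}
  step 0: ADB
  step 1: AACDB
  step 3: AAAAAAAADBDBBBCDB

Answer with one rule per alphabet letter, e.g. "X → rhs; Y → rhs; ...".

  step 0 ⇒ step 1: ADB ⇒ AA·C·DB
    A ↦ AA
    B ↦ DB
    D ↦ C
    C ↦ BB  (constrained at step 1)

A->AA, B->DB, C->BB, D->C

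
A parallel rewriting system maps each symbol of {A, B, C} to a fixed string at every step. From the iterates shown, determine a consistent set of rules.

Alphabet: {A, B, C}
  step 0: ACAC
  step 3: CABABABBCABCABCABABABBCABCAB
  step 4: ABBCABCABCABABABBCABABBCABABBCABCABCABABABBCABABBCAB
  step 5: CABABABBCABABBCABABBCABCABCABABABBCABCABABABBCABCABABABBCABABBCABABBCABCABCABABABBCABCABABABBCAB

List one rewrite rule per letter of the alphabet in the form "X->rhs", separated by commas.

  step 4 ⇒ step 5: ABBCABCABCABABABBCABABBCABABBCABCABCABABABBCABABBCAB ⇒ C·AB·AB·ABB·C·AB·ABB·C·AB·ABB·C·AB·C·AB·C·AB·AB·ABB·C·AB·C·AB·AB·ABB·C·AB·C·AB·AB·ABB·C·AB·ABB·C·AB·ABB·C·AB·C·AB·C·AB·AB·ABB·C·AB·C·AB·AB·ABB·C·AB
    A ↦ C
    B ↦ AB
    C ↦ ABB

A->C, B->AB, C->ABB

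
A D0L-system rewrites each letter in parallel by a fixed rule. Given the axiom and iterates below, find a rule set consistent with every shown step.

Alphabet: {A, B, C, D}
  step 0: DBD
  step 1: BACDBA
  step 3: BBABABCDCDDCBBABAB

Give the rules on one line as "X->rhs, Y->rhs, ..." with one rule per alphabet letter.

A->DC, B->CD, C->B, D->BA

  step 0 ⇒ step 1: DBD ⇒ BA·CD·BA
    B ↦ CD
    D ↦ BA
    A ↦ DC  (constrained at step 1)
    C ↦ B  (constrained at step 1)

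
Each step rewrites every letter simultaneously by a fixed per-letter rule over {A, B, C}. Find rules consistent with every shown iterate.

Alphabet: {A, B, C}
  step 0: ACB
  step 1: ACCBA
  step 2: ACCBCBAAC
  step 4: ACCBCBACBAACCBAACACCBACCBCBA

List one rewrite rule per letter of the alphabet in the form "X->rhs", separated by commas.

A->AC, B->A, C->CB

  step 1 ⇒ step 2: ACCBA ⇒ AC·CB·CB·A·AC
    A ↦ AC
    B ↦ A
    C ↦ CB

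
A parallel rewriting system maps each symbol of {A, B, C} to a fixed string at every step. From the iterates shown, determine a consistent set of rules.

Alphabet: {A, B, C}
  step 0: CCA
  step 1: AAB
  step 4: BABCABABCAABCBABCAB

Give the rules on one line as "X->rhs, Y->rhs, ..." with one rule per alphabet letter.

A->B, B->ABC, C->A

  step 0 ⇒ step 1: CCA ⇒ A·A·B
    A ↦ B
    C ↦ A
    B ↦ ABC  (constrained at step 1)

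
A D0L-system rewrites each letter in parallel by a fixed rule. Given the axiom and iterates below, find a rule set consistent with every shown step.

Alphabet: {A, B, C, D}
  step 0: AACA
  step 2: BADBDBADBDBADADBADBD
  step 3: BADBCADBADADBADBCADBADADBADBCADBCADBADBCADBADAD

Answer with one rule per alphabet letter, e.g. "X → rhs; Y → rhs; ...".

  step 2 ⇒ step 3: BADBDBADBDBADADBADBD ⇒ BAD·BC·AD·BAD·AD·BAD·BC·AD·BAD·AD·BAD·BC·AD·BC·AD·BAD·BC·AD·BAD·AD
    A ↦ BC
    B ↦ BAD
    D ↦ AD
    C ↦ BD  (constrained at step 0)

A->BC, B->BAD, C->BD, D->AD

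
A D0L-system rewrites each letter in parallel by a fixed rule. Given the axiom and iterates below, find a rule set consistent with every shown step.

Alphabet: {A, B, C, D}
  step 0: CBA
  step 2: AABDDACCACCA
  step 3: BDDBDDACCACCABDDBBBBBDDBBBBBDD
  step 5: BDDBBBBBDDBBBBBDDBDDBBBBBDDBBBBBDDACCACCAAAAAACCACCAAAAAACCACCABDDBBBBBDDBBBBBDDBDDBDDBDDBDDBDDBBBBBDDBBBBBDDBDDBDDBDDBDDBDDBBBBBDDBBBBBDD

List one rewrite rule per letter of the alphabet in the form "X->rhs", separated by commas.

A->BDD, B->A, C->BB, D->CCA

  step 2 ⇒ step 3: AABDDACCACCA ⇒ BDD·BDD·A·CCA·CCA·BDD·BB·BB·BDD·BB·BB·BDD
    A ↦ BDD
    B ↦ A
    C ↦ BB
    D ↦ CCA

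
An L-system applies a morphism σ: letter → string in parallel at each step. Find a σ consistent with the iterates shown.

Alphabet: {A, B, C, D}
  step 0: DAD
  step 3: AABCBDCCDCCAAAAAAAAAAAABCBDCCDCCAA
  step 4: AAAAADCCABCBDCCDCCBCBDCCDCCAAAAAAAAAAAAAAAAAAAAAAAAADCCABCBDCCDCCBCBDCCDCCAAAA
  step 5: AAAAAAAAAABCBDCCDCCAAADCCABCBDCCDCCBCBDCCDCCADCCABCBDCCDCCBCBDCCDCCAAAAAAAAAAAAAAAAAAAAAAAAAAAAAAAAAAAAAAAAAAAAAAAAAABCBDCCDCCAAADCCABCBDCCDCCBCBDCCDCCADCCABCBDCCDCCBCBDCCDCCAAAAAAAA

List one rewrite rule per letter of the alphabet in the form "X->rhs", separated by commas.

  step 4 ⇒ step 5: AAAAADCCABCBDCCDCCBCBDCCDCCAAAAAAAAAAAAAAAAAAAAAAAAADCCABCBDCCDCCBCBDCCDCCAAAA ⇒ AA·AA·AA·AA·AA·BCB·DCC·DCC·AA·A·DCC·A·BCB·DCC·DCC·BCB·DCC·DCC·A·DCC·A·BCB·DCC·DCC·BCB·DCC·DCC·AA·AA·AA·AA·AA·AA·AA·AA·AA·AA·AA·AA·AA·AA·AA·AA·AA·AA·AA·AA·AA·AA·AA·AA·AA·BCB·DCC·DCC·AA·A·DCC·A·BCB·DCC·DCC·BCB·DCC·DCC·A·DCC·A·BCB·DCC·DCC·BCB·DCC·DCC·AA·AA·AA·AA
    A ↦ AA
    B ↦ A
    C ↦ DCC
    D ↦ BCB

A->AA, B->A, C->DCC, D->BCB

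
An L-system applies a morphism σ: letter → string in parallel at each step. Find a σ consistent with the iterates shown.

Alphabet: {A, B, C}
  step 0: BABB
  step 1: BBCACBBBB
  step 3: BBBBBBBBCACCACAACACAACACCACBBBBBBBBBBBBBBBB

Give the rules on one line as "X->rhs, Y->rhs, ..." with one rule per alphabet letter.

  step 0 ⇒ step 1: BABB ⇒ BB·CAC·BB·BB
    A ↦ CAC
    B ↦ BB
    C ↦ AA  (constrained at step 1)

A->CAC, B->BB, C->AA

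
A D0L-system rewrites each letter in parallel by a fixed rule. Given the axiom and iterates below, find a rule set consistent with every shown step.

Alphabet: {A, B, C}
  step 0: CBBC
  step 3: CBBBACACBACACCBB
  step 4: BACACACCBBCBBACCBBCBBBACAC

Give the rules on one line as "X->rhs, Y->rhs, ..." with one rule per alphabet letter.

A->CB, B->AC, C->B

  step 3 ⇒ step 4: CBBBACACBACACCBB ⇒ B·AC·AC·AC·CB·B·CB·B·AC·CB·B·CB·B·B·AC·AC
    A ↦ CB
    B ↦ AC
    C ↦ B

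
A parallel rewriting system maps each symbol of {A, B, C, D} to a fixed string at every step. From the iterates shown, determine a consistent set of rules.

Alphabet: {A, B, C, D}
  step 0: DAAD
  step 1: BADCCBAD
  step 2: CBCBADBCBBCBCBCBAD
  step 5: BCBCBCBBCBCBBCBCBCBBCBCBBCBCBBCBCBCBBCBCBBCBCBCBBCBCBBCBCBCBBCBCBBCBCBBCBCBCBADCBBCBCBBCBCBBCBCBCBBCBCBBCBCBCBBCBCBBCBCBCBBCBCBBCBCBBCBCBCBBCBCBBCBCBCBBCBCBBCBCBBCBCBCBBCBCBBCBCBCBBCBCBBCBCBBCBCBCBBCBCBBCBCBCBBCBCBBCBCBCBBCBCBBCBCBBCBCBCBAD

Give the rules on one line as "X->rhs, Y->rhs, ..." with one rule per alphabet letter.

A->C, B->CB, C->BCB, D->BAD

  step 1 ⇒ step 2: BADCCBAD ⇒ CB·C·BAD·BCB·BCB·CB·C·BAD
    A ↦ C
    B ↦ CB
    C ↦ BCB
    D ↦ BAD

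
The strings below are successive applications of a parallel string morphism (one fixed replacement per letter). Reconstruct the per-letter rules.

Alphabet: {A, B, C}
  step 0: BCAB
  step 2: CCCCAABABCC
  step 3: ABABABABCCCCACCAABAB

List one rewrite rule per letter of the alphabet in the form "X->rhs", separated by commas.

  step 2 ⇒ step 3: CCCCAABABCC ⇒ AB·AB·AB·AB·CC·CC·A·CC·A·AB·AB
    A ↦ CC
    B ↦ A
    C ↦ AB

A->CC, B->A, C->AB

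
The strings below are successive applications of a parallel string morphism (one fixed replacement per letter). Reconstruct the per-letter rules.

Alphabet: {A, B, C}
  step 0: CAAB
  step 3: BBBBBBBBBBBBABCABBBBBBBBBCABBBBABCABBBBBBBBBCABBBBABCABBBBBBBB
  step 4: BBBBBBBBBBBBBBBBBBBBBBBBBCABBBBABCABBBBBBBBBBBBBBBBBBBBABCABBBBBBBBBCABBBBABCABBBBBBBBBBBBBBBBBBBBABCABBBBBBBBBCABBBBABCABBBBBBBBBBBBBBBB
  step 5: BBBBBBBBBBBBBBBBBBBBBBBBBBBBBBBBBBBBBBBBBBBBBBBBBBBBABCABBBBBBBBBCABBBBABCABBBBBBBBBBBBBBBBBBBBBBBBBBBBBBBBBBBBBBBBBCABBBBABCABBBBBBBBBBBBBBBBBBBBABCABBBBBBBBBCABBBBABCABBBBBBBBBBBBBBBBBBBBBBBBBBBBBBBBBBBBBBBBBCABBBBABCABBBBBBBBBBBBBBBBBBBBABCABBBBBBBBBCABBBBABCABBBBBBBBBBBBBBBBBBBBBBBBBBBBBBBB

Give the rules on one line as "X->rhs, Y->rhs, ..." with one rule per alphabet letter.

A->BCA, B->BB, C->BBA

  step 4 ⇒ step 5: BBBBBBBBBBBBBBBBBBBBBBBBBCABBBBABCABBBBBBBBBBBBBBBBBBBBABCABBBBBBBBBCABBBBABCABBBBBBBBBBBBBBBBBBBBABCABBBBBBBBBCABBBBABCABBBBBBBBBBBBBBBB ⇒ BB·BB·BB·BB·BB·BB·BB·BB·BB·BB·BB·BB·BB·BB·BB·BB·BB·BB·BB·BB·BB·BB·BB·BB·BB·BBA·BCA·BB·BB·BB·BB·BCA·BB·BBA·BCA·BB·BB·BB·BB·BB·BB·BB·BB·BB·BB·BB·BB·BB·BB·BB·BB·BB·BB·BB·BB·BCA·BB·BBA·BCA·BB·BB·BB·BB·BB·BB·BB·BB·BB·BBA·BCA·BB·BB·BB·BB·BCA·BB·BBA·BCA·BB·BB·BB·BB·BB·BB·BB·BB·BB·BB·BB·BB·BB·BB·BB·BB·BB·BB·BB·BB·BCA·BB·BBA·BCA·BB·BB·BB·BB·BB·BB·BB·BB·BB·BBA·BCA·BB·BB·BB·BB·BCA·BB·BBA·BCA·BB·BB·BB·BB·BB·BB·BB·BB·BB·BB·BB·BB·BB·BB·BB·BB
    A ↦ BCA
    B ↦ BB
    C ↦ BBA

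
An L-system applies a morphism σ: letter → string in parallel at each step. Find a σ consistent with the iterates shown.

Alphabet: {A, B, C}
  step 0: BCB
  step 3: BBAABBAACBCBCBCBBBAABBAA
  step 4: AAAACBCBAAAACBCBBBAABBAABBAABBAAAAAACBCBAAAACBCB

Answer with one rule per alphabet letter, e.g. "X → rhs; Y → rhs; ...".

A->CB, B->AA, C->BB

  step 3 ⇒ step 4: BBAABBAACBCBCBCBBBAABBAA ⇒ AA·AA·CB·CB·AA·AA·CB·CB·BB·AA·BB·AA·BB·AA·BB·AA·AA·AA·CB·CB·AA·AA·CB·CB
    A ↦ CB
    B ↦ AA
    C ↦ BB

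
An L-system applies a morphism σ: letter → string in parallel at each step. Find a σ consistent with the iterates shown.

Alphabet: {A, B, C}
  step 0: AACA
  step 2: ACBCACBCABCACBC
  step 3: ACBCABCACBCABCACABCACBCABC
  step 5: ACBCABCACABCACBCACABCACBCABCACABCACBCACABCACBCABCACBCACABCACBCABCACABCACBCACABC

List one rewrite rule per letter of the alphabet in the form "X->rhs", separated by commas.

  step 2 ⇒ step 3: ACBCACBCABCACBC ⇒ AC·BC·A·BC·AC·BC·A·BC·AC·A·BC·AC·BC·A·BC
    A ↦ AC
    B ↦ A
    C ↦ BC

A->AC, B->A, C->BC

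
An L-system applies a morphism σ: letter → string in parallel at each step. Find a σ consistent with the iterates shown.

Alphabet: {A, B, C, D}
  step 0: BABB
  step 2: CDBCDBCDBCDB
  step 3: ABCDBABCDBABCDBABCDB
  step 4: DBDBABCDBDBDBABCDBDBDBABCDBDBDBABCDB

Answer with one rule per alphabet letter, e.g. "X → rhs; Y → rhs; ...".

  step 3 ⇒ step 4: ABCDBABCDBABCDBABCDB ⇒ DB·DB·AB·C·DB·DB·DB·AB·C·DB·DB·DB·AB·C·DB·DB·DB·AB·C·DB
    A ↦ DB
    B ↦ DB
    C ↦ AB
    D ↦ C

A->DB, B->DB, C->AB, D->C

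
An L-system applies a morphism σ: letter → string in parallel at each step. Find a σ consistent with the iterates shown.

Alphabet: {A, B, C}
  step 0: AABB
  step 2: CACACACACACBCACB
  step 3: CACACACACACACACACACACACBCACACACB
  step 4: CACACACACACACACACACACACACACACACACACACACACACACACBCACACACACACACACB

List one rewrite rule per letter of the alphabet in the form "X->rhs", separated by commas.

  step 3 ⇒ step 4: CACACACACACACACACACACACBCACACACB ⇒ CA·CA·CA·CA·CA·CA·CA·CA·CA·CA·CA·CA·CA·CA·CA·CA·CA·CA·CA·CA·CA·CA·CA·CB·CA·CA·CA·CA·CA·CA·CA·CB
    A ↦ CA
    B ↦ CB
    C ↦ CA

A->CA, B->CB, C->CA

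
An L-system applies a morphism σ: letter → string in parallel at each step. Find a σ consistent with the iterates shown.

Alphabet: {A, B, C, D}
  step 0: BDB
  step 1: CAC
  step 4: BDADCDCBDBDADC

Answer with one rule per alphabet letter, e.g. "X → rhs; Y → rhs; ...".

A->BD, B->C, C->DC, D->A

  step 0 ⇒ step 1: BDB ⇒ C·A·C
    B ↦ C
    D ↦ A
    A ↦ BD  (constrained at step 1)
    C ↦ DC  (constrained at step 1)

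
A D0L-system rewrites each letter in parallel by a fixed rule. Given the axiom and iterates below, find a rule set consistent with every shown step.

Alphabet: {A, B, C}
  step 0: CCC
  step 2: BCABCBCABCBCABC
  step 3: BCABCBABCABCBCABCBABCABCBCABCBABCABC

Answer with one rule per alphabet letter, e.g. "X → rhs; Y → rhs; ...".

  step 2 ⇒ step 3: BCABCBCABCBCABC ⇒ BCA·BC·BA·BCA·BC·BCA·BC·BA·BCA·BC·BCA·BC·BA·BCA·BC
    A ↦ BA
    B ↦ BCA
    C ↦ BC

A->BA, B->BCA, C->BC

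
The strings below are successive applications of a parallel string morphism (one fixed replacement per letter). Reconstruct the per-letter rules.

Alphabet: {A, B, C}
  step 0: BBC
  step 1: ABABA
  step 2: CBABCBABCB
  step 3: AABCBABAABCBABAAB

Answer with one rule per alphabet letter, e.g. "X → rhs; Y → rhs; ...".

A->CB, B->AB, C->A

  step 2 ⇒ step 3: CBABCBABCB ⇒ A·AB·CB·AB·A·AB·CB·AB·A·AB
    A ↦ CB
    B ↦ AB
    C ↦ A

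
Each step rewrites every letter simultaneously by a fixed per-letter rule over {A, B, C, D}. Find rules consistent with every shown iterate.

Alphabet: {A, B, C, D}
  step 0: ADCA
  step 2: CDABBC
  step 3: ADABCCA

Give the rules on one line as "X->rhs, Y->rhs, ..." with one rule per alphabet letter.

A->B, B->C, C->A, D->DA

  step 2 ⇒ step 3: CDABBC ⇒ A·DA·B·C·C·A
    A ↦ B
    B ↦ C
    C ↦ A
    D ↦ DA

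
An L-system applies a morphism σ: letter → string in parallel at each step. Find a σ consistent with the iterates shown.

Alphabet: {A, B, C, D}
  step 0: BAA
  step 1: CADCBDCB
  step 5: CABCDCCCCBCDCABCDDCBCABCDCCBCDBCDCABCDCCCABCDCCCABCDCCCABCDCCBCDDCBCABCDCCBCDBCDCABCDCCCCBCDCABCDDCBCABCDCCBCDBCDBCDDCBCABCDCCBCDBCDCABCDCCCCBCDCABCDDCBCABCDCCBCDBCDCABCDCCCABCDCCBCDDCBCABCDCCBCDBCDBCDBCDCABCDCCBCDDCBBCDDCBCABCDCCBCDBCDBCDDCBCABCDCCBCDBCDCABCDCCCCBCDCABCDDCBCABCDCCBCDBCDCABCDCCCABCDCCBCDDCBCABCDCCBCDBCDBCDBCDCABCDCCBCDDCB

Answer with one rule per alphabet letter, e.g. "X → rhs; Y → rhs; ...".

A->DCB, B->CA, C->BCD, D->CC

  step 0 ⇒ step 1: BAA ⇒ CA·DCB·DCB
    A ↦ DCB
    B ↦ CA
    C ↦ BCD  (constrained at step 1)
    D ↦ CC  (constrained at step 1)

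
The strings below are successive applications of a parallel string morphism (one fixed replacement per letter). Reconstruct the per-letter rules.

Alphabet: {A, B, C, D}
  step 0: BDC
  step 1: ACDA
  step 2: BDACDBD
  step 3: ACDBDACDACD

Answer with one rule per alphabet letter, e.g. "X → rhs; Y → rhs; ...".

A->BD, B->A, C->A, D->CD

  step 2 ⇒ step 3: BDACDBD ⇒ A·CD·BD·A·CD·A·CD
    A ↦ BD
    B ↦ A
    C ↦ A
    D ↦ CD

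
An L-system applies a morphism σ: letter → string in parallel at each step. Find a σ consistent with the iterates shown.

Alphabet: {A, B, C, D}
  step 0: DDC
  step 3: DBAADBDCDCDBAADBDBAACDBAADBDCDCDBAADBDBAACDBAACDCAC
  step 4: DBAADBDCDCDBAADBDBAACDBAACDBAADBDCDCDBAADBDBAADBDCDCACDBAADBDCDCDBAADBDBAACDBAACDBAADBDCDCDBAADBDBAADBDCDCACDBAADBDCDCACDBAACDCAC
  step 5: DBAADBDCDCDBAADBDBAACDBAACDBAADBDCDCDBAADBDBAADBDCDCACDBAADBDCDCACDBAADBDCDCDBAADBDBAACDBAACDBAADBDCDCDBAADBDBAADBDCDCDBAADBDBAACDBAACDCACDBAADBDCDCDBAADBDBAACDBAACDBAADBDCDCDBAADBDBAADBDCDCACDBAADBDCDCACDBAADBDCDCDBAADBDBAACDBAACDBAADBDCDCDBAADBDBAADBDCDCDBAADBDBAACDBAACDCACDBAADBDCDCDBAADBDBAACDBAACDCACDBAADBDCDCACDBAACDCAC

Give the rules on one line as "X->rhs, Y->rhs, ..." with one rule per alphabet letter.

A->DC, B->ADB, C->AC, D->DBA

  step 4 ⇒ step 5: DBAADBDCDCDBAADBDBAACDBAACDBAADBDCDCDBAADBDBAADBDCDCACDBAADBDCDCDBAADBDBAACDBAACDBAADBDCDCDBAADBDBAADBDCDCACDBAADBDCDCACDBAACDCAC ⇒ DBA·ADB·DC·DC·DBA·ADB·DBA·AC·DBA·AC·DBA·ADB·DC·DC·DBA·ADB·DBA·ADB·DC·DC·AC·DBA·ADB·DC·DC·AC·DBA·ADB·DC·DC·DBA·ADB·DBA·AC·DBA·AC·DBA·ADB·DC·DC·DBA·ADB·DBA·ADB·DC·DC·DBA·ADB·DBA·AC·DBA·AC·DC·AC·DBA·ADB·DC·DC·DBA·ADB·DBA·AC·DBA·AC·DBA·ADB·DC·DC·DBA·ADB·DBA·ADB·DC·DC·AC·DBA·ADB·DC·DC·AC·DBA·ADB·DC·DC·DBA·ADB·DBA·AC·DBA·AC·DBA·ADB·DC·DC·DBA·ADB·DBA·ADB·DC·DC·DBA·ADB·DBA·AC·DBA·AC·DC·AC·DBA·ADB·DC·DC·DBA·ADB·DBA·AC·DBA·AC·DC·AC·DBA·ADB·DC·DC·AC·DBA·AC·DC·AC
    A ↦ DC
    B ↦ ADB
    C ↦ AC
    D ↦ DBA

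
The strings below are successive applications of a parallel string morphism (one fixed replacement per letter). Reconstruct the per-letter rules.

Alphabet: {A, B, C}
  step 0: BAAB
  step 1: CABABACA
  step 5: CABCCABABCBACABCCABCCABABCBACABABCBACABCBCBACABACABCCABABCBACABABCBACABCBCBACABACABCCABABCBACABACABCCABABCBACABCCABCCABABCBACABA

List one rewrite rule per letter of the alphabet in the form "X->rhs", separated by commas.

  step 0 ⇒ step 1: BAAB ⇒ CA·BA·BA·CA
    A ↦ BA
    B ↦ CA
    C ↦ BC  (constrained at step 1)

A->BA, B->CA, C->BC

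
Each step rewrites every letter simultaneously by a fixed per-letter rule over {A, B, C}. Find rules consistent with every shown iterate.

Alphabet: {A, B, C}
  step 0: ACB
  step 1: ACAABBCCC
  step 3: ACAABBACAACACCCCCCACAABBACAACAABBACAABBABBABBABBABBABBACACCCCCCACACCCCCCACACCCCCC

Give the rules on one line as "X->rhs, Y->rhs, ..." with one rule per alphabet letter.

A->ACA, B->CCC, C->ABB

  step 0 ⇒ step 1: ACB ⇒ ACA·ABB·CCC
    A ↦ ACA
    B ↦ CCC
    C ↦ ABB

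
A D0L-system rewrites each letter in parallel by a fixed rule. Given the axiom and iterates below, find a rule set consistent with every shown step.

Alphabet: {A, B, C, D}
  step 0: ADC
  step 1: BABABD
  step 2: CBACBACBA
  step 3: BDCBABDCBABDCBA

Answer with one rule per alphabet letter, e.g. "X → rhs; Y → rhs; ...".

  step 2 ⇒ step 3: CBACBACBA ⇒ BD·C·BA·BD·C·BA·BD·C·BA
    A ↦ BA
    B ↦ C
    C ↦ BD
  step 0 ⇒ step 1: ADC ⇒ BA·BA·BD
    D ↦ BA

A->BA, B->C, C->BD, D->BA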